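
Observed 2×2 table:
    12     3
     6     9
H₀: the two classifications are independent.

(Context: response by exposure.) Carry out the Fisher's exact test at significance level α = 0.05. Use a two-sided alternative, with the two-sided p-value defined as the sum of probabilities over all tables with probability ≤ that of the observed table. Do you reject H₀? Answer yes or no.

reject H₀: no

Margins: r₁=15, r₂=15, c₁=18, c₂=12, n=30
p_obs = C(15,12)·C(15,6)/C(30,18); sum pmf over tables with pmf ≤ p_obs
p-value (two-sided) = 0.06043
At α=0.05: p ≥ α → fail to reject H₀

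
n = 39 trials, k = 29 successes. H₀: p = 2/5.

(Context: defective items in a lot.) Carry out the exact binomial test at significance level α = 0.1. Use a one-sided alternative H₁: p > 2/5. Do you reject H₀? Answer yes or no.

reject H₀: yes

Exact binomial: n=39, k=29, p₀=2/5=0.4000
P(X≥29) from Σ C(n,i)·p₀^i·(1−p₀)^(n−i)
p-value (one-sided, H₁ greater) = 0.00001
At α=0.1: p < α → reject H₀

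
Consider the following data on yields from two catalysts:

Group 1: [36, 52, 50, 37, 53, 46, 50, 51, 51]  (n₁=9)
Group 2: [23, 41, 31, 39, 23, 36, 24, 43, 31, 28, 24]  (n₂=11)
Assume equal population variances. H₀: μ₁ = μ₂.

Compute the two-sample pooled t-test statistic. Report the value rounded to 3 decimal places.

x̄₁=47.333, s₁=6.442, n₁=9
x̄₂=31.182, s₂=7.534, n₂=11
s_p² = [8·6.442² + 10·7.534²]/18 = 49.9798
SE = √(s_p²·(1/9+1/11)) = 3.1776
t = (47.333−31.182)/3.1776 = 5.0830
df = 18

test statistic = 5.083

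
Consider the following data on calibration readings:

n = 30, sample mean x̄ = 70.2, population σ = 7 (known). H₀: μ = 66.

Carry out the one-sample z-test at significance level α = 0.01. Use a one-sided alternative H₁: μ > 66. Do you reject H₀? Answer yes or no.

SE = σ/√n = 7/√30 = 1.2780
z = (x̄−μ₀)/SE = (70.2−66)/1.2780 = 3.2863
p-value (one-sided, H₁ greater) = 0.00051
At α=0.01: p < α → reject H₀

reject H₀: yes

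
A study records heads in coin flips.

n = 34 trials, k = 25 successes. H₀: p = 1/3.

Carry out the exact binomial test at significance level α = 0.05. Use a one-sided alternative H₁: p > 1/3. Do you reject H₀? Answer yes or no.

Exact binomial: n=34, k=25, p₀=1/3=0.3333
P(X≥25) from Σ C(n,i)·p₀^i·(1−p₀)^(n−i)
p-value (one-sided, H₁ greater) = 0.00000
At α=0.05: p < α → reject H₀

reject H₀: yes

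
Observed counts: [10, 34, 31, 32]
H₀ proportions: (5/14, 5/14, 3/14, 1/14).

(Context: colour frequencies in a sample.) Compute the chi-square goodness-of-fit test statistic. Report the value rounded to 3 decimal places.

test statistic = 101.761

n = 107; E_i = n·p_i = [38.21, 38.21, 22.93, 7.64]
χ² = (10−38.21)²/38.21 + (34−38.21)²/38.21 + (31−22.93)²/22.93 + (32−7.64)²/7.64 = 101.7614
df = 3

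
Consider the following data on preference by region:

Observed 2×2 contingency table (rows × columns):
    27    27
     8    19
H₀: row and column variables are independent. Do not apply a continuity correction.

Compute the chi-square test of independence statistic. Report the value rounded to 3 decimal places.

test statistic = 3.044

Row totals [54, 27], col totals [35, 46], n=81
χ² = (27−23.33)²/23.33 + (27−30.67)²/30.67 + (8−11.67)²/11.67 + (19−15.33)²/15.33 = 3.0438
df = 1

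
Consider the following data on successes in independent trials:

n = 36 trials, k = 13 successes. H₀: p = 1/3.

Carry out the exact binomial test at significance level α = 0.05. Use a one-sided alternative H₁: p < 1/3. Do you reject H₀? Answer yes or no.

reject H₀: no

Exact binomial: n=36, k=13, p₀=1/3=0.3333
P(X≤13) from Σ C(n,i)·p₀^i·(1−p₀)^(n−i)
p-value (one-sided, H₁ less) = 0.70668
At α=0.05: p ≥ α → fail to reject H₀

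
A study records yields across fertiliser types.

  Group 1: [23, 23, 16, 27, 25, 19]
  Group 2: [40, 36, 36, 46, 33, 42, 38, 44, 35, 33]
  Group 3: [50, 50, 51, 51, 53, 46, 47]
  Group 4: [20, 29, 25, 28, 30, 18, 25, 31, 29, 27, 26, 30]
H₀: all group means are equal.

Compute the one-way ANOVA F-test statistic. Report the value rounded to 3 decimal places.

Group means [22.17, 38.30, 49.71, 26.50], grand mean 33.771
SSB = Σnᵢ(x̄ᵢ−x̄)² = 3426.810; SSW = ΣΣ(x−x̄ᵢ)² = 481.362
MSB = 3426.810/3 = 1142.2698; MSW = 481.362/31 = 15.5278
F = MSB/MSW = 73.5629
df = (3, 31)

test statistic = 73.563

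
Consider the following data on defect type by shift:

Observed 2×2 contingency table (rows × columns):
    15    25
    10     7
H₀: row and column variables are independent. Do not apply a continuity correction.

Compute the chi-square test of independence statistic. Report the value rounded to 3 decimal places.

Row totals [40, 17], col totals [25, 32], n=57
χ² = (15−17.54)²/17.54 + (25−22.46)²/22.46 + (10−7.46)²/7.46 + (7−9.54)²/9.54 = 2.2030
df = 1

test statistic = 2.203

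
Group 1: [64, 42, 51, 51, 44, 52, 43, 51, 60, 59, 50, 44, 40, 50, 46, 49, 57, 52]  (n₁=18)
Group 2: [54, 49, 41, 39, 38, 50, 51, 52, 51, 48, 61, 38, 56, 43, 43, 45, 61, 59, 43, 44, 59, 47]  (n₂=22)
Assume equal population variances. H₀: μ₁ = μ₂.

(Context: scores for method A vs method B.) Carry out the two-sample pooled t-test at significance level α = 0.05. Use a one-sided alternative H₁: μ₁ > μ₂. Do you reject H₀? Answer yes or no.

reject H₀: no

x̄₁=50.278, s₁=6.587, n₁=18
x̄₂=48.727, s₂=7.363, n₂=22
s_p² = [17·6.587² + 21·7.363²]/38 = 49.3678
SE = √(s_p²·(1/18+1/22)) = 2.2331
t = (50.278−48.727)/2.2331 = 0.6943
df = 38
p-value (one-sided, H₁ greater) = 0.24585
At α=0.05: p ≥ α → fail to reject H₀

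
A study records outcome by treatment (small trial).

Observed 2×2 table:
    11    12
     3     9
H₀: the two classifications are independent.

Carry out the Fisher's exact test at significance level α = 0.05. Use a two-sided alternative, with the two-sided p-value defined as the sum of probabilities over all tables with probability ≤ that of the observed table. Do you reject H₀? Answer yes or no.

reject H₀: no

Margins: r₁=23, r₂=12, c₁=14, c₂=21, n=35
p_obs = C(23,11)·C(12,3)/C(35,14); sum pmf over tables with pmf ≤ p_obs
p-value (two-sided) = 0.28164
At α=0.05: p ≥ α → fail to reject H₀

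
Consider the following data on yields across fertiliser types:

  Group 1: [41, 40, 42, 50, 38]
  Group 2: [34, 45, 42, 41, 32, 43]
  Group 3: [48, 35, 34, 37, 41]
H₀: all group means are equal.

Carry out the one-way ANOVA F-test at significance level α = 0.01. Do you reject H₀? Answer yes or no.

Group means [42.20, 39.50, 39.00], grand mean 40.188
SSB = Σnᵢ(x̄ᵢ−x̄)² = 30.138; SSW = ΣΣ(x−x̄ᵢ)² = 352.300
MSB = 30.138/2 = 15.0688; MSW = 352.300/13 = 27.1000
F = MSB/MSW = 0.5560
df = (2, 13)
p-value (upper-tail) = 0.58653
At α=0.01: p ≥ α → fail to reject H₀

reject H₀: no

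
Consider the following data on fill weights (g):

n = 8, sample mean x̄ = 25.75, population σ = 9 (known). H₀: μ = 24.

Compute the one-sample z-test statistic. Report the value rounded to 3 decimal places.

test statistic = 0.550

SE = σ/√n = 9/√8 = 3.1820
z = (x̄−μ₀)/SE = (25.75−24)/3.1820 = 0.5500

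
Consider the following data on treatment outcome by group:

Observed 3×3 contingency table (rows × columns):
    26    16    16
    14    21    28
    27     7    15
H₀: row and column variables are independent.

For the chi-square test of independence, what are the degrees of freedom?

degrees of freedom = 4

df = (r−1)(c−1) = (3−1)·(3−1) = 4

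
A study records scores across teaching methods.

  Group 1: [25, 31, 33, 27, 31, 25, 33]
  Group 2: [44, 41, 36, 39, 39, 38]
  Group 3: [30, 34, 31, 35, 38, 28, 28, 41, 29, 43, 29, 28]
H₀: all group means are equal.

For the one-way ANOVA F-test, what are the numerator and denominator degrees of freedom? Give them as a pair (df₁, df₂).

k = 3 groups, N = 25 total
df = (k−1, N−k) = (3−1, 25−3) = (2, 22)

degrees of freedom = [2, 22]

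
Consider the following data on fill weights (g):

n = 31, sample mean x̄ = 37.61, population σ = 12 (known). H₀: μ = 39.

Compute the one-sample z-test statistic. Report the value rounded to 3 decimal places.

SE = σ/√n = 12/√31 = 2.1553
z = (x̄−μ₀)/SE = (37.61−39)/2.1553 = -0.6449

test statistic = -0.645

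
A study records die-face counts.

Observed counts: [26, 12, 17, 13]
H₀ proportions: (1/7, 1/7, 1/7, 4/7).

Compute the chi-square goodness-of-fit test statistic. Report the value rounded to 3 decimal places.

test statistic = 50.511

n = 68; E_i = n·p_i = [9.71, 9.71, 9.71, 38.86]
χ² = (26−9.71)²/9.71 + (12−9.71)²/9.71 + (17−9.71)²/9.71 + (13−38.86)²/38.86 = 50.5110
df = 3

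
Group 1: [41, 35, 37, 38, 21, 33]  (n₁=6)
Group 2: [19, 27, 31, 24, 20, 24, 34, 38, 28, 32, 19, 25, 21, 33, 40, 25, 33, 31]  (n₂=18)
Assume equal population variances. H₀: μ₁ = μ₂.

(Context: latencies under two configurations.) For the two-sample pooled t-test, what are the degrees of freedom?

degrees of freedom = 22

df = n₁ + n₂ − 2 = 6 + 18 − 2 = 22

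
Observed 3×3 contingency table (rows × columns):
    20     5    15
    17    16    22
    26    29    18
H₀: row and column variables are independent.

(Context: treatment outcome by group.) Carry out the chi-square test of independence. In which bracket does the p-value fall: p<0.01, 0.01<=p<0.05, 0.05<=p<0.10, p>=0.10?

p-value bracket: 0.01<=p<0.05

Row totals [40, 55, 73], col totals [63, 50, 55], n=168
χ² = (20−15.00)²/15.00 + (5−11.90)²/11.90 + (15−13.10)²/13.10 + (17−20.62)²/20.62 + (16−16.37)²/16.37 + (22−18.01)²/18.01 + (26−27.38)²/27.38 + (29−21.73)²/21.73 + (18−23.90)²/23.90 = 11.4401
df = 4
p-value (upper-tail) = 0.02204
→ bracket: 0.01<=p<0.05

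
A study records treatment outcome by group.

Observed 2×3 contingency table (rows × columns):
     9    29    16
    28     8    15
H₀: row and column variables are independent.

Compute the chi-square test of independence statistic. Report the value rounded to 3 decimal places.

test statistic = 21.640

Row totals [54, 51], col totals [37, 37, 31], n=105
χ² = (9−19.03)²/19.03 + (29−19.03)²/19.03 + (16−15.94)²/15.94 + (28−17.97)²/17.97 + (8−17.97)²/17.97 + (15−15.06)²/15.06 = 21.6399
df = 2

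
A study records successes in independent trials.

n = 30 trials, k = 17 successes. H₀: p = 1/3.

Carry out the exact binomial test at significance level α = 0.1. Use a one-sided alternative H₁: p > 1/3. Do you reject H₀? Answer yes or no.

reject H₀: yes

Exact binomial: n=30, k=17, p₀=1/3=0.3333
P(X≥17) from Σ C(n,i)·p₀^i·(1−p₀)^(n−i)
p-value (one-sided, H₁ greater) = 0.00722
At α=0.1: p < α → reject H₀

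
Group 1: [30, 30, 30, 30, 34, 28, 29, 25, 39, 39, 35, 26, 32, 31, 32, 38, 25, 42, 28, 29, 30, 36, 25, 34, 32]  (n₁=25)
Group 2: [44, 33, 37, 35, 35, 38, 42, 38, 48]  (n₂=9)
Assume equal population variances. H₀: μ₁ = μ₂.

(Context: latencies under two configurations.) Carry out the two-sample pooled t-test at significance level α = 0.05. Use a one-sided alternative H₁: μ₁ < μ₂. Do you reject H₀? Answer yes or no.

reject H₀: yes

x̄₁=31.560, s₁=4.638, n₁=25
x̄₂=38.889, s₂=4.859, n₂=9
s_p² = [24·4.638² + 8·4.859²]/32 = 22.0328
SE = √(s_p²·(1/25+1/9)) = 1.8247
t = (31.560−38.889)/1.8247 = -4.0166
df = 32
p-value (one-sided, H₁ less) = 0.00017
At α=0.05: p < α → reject H₀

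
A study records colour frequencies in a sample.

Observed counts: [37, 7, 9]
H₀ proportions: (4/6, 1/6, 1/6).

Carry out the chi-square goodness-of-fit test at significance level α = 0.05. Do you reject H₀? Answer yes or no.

reject H₀: no

n = 53; E_i = n·p_i = [35.33, 8.83, 8.83]
χ² = (37−35.33)²/35.33 + (7−8.83)²/8.83 + (9−8.83)²/8.83 = 0.4623
df = 2
p-value (upper-tail) = 0.79363
At α=0.05: p ≥ α → fail to reject H₀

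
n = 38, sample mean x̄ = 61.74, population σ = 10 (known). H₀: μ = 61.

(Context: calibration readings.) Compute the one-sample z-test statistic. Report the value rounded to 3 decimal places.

test statistic = 0.456

SE = σ/√n = 10/√38 = 1.6222
z = (x̄−μ₀)/SE = (61.74−61)/1.6222 = 0.4562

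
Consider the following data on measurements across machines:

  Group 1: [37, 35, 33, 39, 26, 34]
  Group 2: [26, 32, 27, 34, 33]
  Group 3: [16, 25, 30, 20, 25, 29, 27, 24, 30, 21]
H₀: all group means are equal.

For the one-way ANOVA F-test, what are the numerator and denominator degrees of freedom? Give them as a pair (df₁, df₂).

degrees of freedom = [2, 18]

k = 3 groups, N = 21 total
df = (k−1, N−k) = (3−1, 21−3) = (2, 18)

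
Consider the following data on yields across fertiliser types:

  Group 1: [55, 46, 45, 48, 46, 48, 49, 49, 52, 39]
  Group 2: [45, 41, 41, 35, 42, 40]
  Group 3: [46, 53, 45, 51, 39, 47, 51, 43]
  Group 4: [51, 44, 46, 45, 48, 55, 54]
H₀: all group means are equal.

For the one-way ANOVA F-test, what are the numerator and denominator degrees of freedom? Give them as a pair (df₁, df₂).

degrees of freedom = [3, 27]

k = 4 groups, N = 31 total
df = (k−1, N−k) = (4−1, 31−4) = (3, 27)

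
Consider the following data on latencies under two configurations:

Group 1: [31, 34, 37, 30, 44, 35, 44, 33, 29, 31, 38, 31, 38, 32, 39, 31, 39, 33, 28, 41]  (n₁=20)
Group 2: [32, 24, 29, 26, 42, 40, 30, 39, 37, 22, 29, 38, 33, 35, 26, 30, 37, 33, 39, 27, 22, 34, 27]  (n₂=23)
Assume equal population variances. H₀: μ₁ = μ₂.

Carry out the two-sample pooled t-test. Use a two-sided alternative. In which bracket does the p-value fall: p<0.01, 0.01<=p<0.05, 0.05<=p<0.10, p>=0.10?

p-value bracket: 0.05<=p<0.10

x̄₁=34.900, s₁=4.833, n₁=20
x̄₂=31.783, s₂=5.931, n₂=23
s_p² = [19·4.833² + 22·5.931²]/41 = 29.7003
SE = √(s_p²·(1/20+1/23)) = 1.6662
t = (34.900−31.783)/1.6662 = 1.8709
df = 41
p-value (two-sided) = 0.06850
→ bracket: 0.05<=p<0.10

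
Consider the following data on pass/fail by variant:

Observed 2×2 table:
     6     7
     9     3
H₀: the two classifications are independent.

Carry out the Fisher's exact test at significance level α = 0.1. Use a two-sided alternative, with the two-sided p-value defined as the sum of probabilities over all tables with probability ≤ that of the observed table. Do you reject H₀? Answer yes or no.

Margins: r₁=13, r₂=12, c₁=15, c₂=10, n=25
p_obs = C(13,6)·C(12,9)/C(25,15); sum pmf over tables with pmf ≤ p_obs
p-value (two-sided) = 0.22619
At α=0.1: p ≥ α → fail to reject H₀

reject H₀: no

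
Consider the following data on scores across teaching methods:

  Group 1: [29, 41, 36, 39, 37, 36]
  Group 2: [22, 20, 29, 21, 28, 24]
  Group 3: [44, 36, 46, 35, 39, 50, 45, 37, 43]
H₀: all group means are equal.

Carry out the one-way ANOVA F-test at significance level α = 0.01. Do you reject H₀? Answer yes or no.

reject H₀: yes

Group means [36.33, 24.00, 41.67], grand mean 35.095
SSB = Σnᵢ(x̄ᵢ−x̄)² = 1136.476; SSW = ΣΣ(x−x̄ᵢ)² = 365.333
MSB = 1136.476/2 = 568.2381; MSW = 365.333/18 = 20.2963
F = MSB/MSW = 27.9971
df = (2, 18)
p-value (upper-tail) = 0.00000
At α=0.01: p < α → reject H₀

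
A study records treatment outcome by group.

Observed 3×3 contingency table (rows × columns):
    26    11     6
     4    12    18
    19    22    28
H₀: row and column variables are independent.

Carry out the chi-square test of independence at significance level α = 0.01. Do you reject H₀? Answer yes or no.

Row totals [43, 34, 69], col totals [49, 45, 52], n=146
χ² = (26−14.43)²/14.43 + (11−13.25)²/13.25 + (6−15.32)²/15.32 + (4−11.41)²/11.41 + (12−10.48)²/10.48 + (18−12.11)²/12.11 + (19−23.16)²/23.16 + (22−21.27)²/21.27 + (28−24.58)²/24.58 = 24.4702
df = 4
p-value (upper-tail) = 0.00006
At α=0.01: p < α → reject H₀

reject H₀: yes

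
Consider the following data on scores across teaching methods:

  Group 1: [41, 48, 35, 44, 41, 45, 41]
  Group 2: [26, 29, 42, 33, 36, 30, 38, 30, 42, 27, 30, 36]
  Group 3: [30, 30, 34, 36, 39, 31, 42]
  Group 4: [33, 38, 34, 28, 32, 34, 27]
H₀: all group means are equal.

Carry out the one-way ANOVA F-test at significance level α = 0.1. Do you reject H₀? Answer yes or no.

reject H₀: yes

Group means [42.14, 33.25, 34.57, 32.29], grand mean 35.212
SSB = Σnᵢ(x̄ᵢ−x̄)² = 445.265; SSW = ΣΣ(x−x̄ᵢ)² = 650.250
MSB = 445.265/3 = 148.4217; MSW = 650.250/29 = 22.4224
F = MSB/MSW = 6.6193
df = (3, 29)
p-value (upper-tail) = 0.00152
At α=0.1: p < α → reject H₀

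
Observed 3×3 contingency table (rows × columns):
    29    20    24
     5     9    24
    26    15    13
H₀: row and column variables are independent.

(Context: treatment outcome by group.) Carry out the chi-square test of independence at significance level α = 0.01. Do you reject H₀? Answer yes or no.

Row totals [73, 38, 54], col totals [60, 44, 61], n=165
χ² = (29−26.55)²/26.55 + (20−19.47)²/19.47 + (24−26.99)²/26.99 + (5−13.82)²/13.82 + (9−10.13)²/10.13 + (24−14.05)²/14.05 + (26−19.64)²/19.64 + (15−14.40)²/14.40 + (13−19.96)²/19.96 = 17.8922
df = 4
p-value (upper-tail) = 0.00130
At α=0.01: p < α → reject H₀

reject H₀: yes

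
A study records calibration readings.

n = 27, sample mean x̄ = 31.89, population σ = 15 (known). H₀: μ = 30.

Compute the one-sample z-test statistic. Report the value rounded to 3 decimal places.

test statistic = 0.655

SE = σ/√n = 15/√27 = 2.8868
z = (x̄−μ₀)/SE = (31.89−30)/2.8868 = 0.6547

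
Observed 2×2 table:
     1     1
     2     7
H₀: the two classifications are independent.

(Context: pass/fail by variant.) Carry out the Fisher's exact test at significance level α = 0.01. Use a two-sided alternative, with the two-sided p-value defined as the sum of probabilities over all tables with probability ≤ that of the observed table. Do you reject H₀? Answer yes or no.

Margins: r₁=2, r₂=9, c₁=3, c₂=8, n=11
p_obs = C(2,1)·C(9,2)/C(11,3); sum pmf over tables with pmf ≤ p_obs
p-value (two-sided) = 0.49091
At α=0.01: p ≥ α → fail to reject H₀

reject H₀: no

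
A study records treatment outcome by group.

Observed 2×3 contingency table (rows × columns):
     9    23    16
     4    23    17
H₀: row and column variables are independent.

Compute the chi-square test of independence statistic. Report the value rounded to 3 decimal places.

Row totals [48, 44], col totals [13, 46, 33], n=92
χ² = (9−6.78)²/6.78 + (23−24.00)²/24.00 + (16−17.22)²/17.22 + (4−6.22)²/6.22 + (23−22.00)²/22.00 + (17−15.78)²/15.78 = 1.7828
df = 2

test statistic = 1.783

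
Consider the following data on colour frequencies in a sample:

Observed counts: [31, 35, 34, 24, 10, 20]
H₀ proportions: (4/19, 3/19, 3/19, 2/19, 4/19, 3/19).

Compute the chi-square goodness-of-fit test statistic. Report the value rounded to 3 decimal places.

test statistic = 28.628

n = 154; E_i = n·p_i = [32.42, 24.32, 24.32, 16.21, 32.42, 24.32]
χ² = (31−32.42)²/32.42 + (35−24.32)²/24.32 + (34−24.32)²/24.32 + (24−16.21)²/16.21 + (10−32.42)²/32.42 + (20−24.32)²/24.32 = 28.6282
df = 5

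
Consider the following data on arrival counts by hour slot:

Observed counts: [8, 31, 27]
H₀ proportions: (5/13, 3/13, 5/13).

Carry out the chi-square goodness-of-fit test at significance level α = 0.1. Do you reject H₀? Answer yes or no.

reject H₀: yes

n = 66; E_i = n·p_i = [25.38, 15.23, 25.38]
χ² = (8−25.38)²/25.38 + (31−15.23)²/15.23 + (27−25.38)²/25.38 = 28.3354
df = 2
p-value (upper-tail) = 0.00000
At α=0.1: p < α → reject H₀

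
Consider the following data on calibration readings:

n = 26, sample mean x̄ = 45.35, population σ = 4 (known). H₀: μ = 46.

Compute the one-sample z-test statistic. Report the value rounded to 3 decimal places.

test statistic = -0.829

SE = σ/√n = 4/√26 = 0.7845
z = (x̄−μ₀)/SE = (45.35−46)/0.7845 = -0.8286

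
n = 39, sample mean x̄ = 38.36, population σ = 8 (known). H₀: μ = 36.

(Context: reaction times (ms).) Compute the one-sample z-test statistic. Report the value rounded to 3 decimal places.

SE = σ/√n = 8/√39 = 1.2810
z = (x̄−μ₀)/SE = (38.36−36)/1.2810 = 1.8423

test statistic = 1.842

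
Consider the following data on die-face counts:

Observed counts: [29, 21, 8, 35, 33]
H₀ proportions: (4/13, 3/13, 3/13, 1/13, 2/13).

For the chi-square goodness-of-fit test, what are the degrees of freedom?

degrees of freedom = 4

df = k − 1 = 5 − 1 = 4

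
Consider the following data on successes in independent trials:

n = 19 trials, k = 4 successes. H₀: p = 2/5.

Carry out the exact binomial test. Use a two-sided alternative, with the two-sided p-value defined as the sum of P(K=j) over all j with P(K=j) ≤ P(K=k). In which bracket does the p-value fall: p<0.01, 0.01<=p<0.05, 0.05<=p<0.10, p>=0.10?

p-value bracket: p>=0.10

Exact binomial: n=19, k=4, p₀=2/5=0.4000
P(X=j) = C(n,j)·p₀^j·(1−p₀)^(n−j); p = Σ P(X=j) over j with P(X=j) ≤ P(X=4)
p-value (two-sided) = 0.10484
→ bracket: p>=0.10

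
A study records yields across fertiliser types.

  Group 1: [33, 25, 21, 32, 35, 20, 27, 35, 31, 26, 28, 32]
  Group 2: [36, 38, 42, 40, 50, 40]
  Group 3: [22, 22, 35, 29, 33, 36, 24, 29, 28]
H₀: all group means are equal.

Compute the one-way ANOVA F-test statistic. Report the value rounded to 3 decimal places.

Group means [28.75, 41.00, 28.67], grand mean 31.444
SSB = Σnᵢ(x̄ᵢ−x̄)² = 704.417; SSW = ΣΣ(x−x̄ᵢ)² = 626.250
MSB = 704.417/2 = 352.2083; MSW = 626.250/24 = 26.0938
F = MSB/MSW = 13.4978
df = (2, 24)

test statistic = 13.498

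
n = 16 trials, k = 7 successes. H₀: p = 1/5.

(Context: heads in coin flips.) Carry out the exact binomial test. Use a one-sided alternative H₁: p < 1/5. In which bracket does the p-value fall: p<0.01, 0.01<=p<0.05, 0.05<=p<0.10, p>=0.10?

p-value bracket: p>=0.10

Exact binomial: n=16, k=7, p₀=1/5=0.2000
P(X≤7) from Σ C(n,i)·p₀^i·(1−p₀)^(n−i)
p-value (one-sided, H₁ less) = 0.99300
→ bracket: p>=0.10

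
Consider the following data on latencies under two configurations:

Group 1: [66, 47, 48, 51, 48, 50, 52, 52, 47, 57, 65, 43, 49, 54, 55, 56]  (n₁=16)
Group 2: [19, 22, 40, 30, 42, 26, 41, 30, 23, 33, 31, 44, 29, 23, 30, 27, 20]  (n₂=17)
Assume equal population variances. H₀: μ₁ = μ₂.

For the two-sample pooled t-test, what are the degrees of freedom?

df = n₁ + n₂ − 2 = 16 + 17 − 2 = 31

degrees of freedom = 31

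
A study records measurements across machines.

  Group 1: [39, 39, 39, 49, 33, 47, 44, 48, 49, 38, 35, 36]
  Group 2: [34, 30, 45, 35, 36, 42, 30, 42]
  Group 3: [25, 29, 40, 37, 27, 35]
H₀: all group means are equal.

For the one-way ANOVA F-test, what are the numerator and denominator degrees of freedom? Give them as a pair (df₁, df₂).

degrees of freedom = [2, 23]

k = 3 groups, N = 26 total
df = (k−1, N−k) = (3−1, 26−3) = (2, 23)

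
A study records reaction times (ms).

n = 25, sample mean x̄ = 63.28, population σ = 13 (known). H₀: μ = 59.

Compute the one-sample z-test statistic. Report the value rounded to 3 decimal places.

test statistic = 1.646

SE = σ/√n = 13/√25 = 2.6000
z = (x̄−μ₀)/SE = (63.28−59)/2.6000 = 1.6462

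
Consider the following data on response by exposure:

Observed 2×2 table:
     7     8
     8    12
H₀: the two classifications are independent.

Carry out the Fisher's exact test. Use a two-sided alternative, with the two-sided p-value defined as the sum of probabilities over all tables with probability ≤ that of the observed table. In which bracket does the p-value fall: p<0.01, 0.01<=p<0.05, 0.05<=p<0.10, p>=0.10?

Margins: r₁=15, r₂=20, c₁=15, c₂=20, n=35
p_obs = C(15,7)·C(20,8)/C(35,15); sum pmf over tables with pmf ≤ p_obs
p-value (two-sided) = 0.74118
→ bracket: p>=0.10

p-value bracket: p>=0.10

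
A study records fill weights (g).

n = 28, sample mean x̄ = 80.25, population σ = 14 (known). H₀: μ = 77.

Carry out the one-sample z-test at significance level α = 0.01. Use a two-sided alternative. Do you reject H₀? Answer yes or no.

SE = σ/√n = 14/√28 = 2.6458
z = (x̄−μ₀)/SE = (80.25−77)/2.6458 = 1.2284
p-value (two-sided) = 0.21930
At α=0.01: p ≥ α → fail to reject H₀

reject H₀: no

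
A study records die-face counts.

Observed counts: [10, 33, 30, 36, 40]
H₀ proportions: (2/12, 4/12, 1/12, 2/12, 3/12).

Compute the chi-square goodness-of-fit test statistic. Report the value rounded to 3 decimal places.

test statistic = 44.577

n = 149; E_i = n·p_i = [24.83, 49.67, 12.42, 24.83, 37.25]
χ² = (10−24.83)²/24.83 + (33−49.67)²/49.67 + (30−12.42)²/12.42 + (36−24.83)²/24.83 + (40−37.25)²/37.25 = 44.5772
df = 4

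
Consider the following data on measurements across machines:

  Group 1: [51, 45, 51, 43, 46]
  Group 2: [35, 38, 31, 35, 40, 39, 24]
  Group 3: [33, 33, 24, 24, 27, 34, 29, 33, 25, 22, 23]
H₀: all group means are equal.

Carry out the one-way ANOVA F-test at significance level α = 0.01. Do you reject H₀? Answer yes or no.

reject H₀: yes

Group means [47.20, 34.57, 27.91], grand mean 34.130
SSB = Σnᵢ(x̄ᵢ−x̄)² = 1281.185; SSW = ΣΣ(x−x̄ᵢ)² = 453.423
MSB = 1281.185/2 = 640.5927; MSW = 453.423/20 = 22.6712
F = MSB/MSW = 28.2558
df = (2, 20)
p-value (upper-tail) = 0.00000
At α=0.01: p < α → reject H₀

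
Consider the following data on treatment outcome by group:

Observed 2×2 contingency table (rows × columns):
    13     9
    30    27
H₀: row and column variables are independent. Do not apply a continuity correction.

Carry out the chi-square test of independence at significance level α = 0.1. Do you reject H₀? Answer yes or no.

Row totals [22, 57], col totals [43, 36], n=79
χ² = (13−11.97)²/11.97 + (9−10.03)²/10.03 + (30−31.03)²/31.03 + (27−25.97)²/25.97 = 0.2670
df = 1
p-value (upper-tail) = 0.60534
At α=0.1: p ≥ α → fail to reject H₀

reject H₀: no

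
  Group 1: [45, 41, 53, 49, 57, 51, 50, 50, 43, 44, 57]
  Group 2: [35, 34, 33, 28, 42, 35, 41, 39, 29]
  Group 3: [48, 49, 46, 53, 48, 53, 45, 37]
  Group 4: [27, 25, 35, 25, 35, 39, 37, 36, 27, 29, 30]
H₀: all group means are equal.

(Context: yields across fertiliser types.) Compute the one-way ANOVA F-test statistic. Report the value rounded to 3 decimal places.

Group means [49.09, 35.11, 47.38, 31.36], grand mean 40.513
SSB = Σnᵢ(x̄ᵢ−x̄)² = 2369.525; SSW = ΣΣ(x−x̄ᵢ)² = 928.218
MSB = 2369.525/3 = 789.8417; MSW = 928.218/35 = 26.5205
F = MSB/MSW = 29.7823
df = (3, 35)

test statistic = 29.782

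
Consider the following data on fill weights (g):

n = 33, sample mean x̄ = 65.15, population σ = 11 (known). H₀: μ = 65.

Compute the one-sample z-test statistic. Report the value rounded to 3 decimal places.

SE = σ/√n = 11/√33 = 1.9149
z = (x̄−μ₀)/SE = (65.15−65)/1.9149 = 0.0783

test statistic = 0.078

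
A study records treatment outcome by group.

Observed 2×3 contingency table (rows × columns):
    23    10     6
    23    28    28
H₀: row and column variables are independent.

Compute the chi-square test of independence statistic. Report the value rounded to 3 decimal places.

Row totals [39, 79], col totals [46, 38, 34], n=118
χ² = (23−15.20)²/15.20 + (10−12.56)²/12.56 + (6−11.24)²/11.24 + (23−30.80)²/30.80 + (28−25.44)²/25.44 + (28−22.76)²/22.76 = 10.3970
df = 2

test statistic = 10.397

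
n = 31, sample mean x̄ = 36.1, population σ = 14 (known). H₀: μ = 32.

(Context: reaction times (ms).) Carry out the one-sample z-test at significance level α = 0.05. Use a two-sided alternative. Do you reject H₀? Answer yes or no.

reject H₀: no

SE = σ/√n = 14/√31 = 2.5145
z = (x̄−μ₀)/SE = (36.1−32)/2.5145 = 1.6306
p-value (two-sided) = 0.10298
At α=0.05: p ≥ α → fail to reject H₀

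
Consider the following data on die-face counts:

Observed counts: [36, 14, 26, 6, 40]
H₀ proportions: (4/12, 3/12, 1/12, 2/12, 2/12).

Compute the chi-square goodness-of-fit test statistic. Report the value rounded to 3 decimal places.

n = 122; E_i = n·p_i = [40.67, 30.50, 10.17, 20.33, 20.33]
χ² = (36−40.67)²/40.67 + (14−30.50)²/30.50 + (26−10.17)²/10.17 + (6−20.33)²/20.33 + (40−20.33)²/20.33 = 63.2459
df = 4

test statistic = 63.246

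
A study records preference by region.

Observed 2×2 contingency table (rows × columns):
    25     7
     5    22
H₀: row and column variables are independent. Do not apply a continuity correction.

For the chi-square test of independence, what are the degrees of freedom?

df = (r−1)(c−1) = (2−1)·(2−1) = 1

degrees of freedom = 1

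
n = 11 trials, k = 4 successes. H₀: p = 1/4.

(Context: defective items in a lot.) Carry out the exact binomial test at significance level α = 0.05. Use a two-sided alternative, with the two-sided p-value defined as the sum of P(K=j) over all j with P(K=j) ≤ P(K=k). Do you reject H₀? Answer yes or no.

Exact binomial: n=11, k=4, p₀=1/4=0.2500
P(X=j) = C(n,j)·p₀^j·(1−p₀)^(n−j); p = Σ P(X=j) over j with P(X=j) ≤ P(X=4)
p-value (two-sided) = 0.48379
At α=0.05: p ≥ α → fail to reject H₀

reject H₀: no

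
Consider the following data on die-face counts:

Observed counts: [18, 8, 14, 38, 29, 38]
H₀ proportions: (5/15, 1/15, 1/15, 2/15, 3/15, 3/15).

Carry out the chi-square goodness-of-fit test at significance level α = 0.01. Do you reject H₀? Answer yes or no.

n = 145; E_i = n·p_i = [48.33, 9.67, 9.67, 19.33, 29.00, 29.00]
χ² = (18−48.33)²/48.33 + (8−9.67)²/9.67 + (14−9.67)²/9.67 + (38−19.33)²/19.33 + (29−29.00)²/29.00 + (38−29.00)²/29.00 = 42.0828
df = 5
p-value (upper-tail) = 0.00000
At α=0.01: p < α → reject H₀

reject H₀: yes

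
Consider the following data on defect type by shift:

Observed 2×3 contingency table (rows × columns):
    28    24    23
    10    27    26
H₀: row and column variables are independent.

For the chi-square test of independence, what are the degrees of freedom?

df = (r−1)(c−1) = (2−1)·(3−1) = 2

degrees of freedom = 2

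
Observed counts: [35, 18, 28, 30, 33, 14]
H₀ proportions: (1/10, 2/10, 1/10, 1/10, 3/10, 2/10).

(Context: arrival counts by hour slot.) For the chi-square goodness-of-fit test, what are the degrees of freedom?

degrees of freedom = 5

df = k − 1 = 6 − 1 = 5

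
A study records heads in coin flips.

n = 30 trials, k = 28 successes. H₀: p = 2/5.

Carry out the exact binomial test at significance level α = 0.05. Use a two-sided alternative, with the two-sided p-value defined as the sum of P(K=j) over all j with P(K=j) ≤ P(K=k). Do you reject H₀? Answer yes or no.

Exact binomial: n=30, k=28, p₀=2/5=0.4000
P(X=j) = C(n,j)·p₀^j·(1−p₀)^(n−j); p = Σ P(X=j) over j with P(X=j) ≤ P(X=28)
p-value (two-sided) = 0.00000
At α=0.05: p < α → reject H₀

reject H₀: yes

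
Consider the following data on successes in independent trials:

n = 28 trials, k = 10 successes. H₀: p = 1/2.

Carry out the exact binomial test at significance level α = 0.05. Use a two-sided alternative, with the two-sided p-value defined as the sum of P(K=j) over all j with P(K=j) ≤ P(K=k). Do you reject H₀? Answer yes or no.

Exact binomial: n=28, k=10, p₀=1/2=0.5000
P(X=j) = C(n,j)·p₀^j·(1−p₀)^(n−j); p = Σ P(X=j) over j with P(X=j) ≤ P(X=10)
p-value (two-sided) = 0.18493
At α=0.05: p ≥ α → fail to reject H₀

reject H₀: no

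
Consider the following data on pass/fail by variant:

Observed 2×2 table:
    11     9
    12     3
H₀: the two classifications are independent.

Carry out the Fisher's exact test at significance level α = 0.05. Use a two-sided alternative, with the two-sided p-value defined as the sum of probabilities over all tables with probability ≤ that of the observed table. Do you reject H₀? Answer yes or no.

Margins: r₁=20, r₂=15, c₁=23, c₂=12, n=35
p_obs = C(20,11)·C(15,12)/C(35,23); sum pmf over tables with pmf ≤ p_obs
p-value (two-sided) = 0.16292
At α=0.05: p ≥ α → fail to reject H₀

reject H₀: no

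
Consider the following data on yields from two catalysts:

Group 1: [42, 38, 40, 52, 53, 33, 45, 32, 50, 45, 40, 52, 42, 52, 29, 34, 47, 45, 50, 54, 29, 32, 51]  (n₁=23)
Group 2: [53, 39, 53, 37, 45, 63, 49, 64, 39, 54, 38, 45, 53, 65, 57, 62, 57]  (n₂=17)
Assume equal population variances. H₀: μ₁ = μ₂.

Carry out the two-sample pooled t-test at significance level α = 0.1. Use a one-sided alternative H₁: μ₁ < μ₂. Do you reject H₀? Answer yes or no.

reject H₀: yes

x̄₁=42.913, s₁=8.295, n₁=23
x̄₂=51.353, s₂=9.519, n₂=17
s_p² = [22·8.295² + 16·9.519²]/38 = 77.9923
SE = √(s_p²·(1/23+1/17)) = 2.8247
t = (42.913−51.353)/2.8247 = -2.9879
df = 38
p-value (one-sided, H₁ less) = 0.00245
At α=0.1: p < α → reject H₀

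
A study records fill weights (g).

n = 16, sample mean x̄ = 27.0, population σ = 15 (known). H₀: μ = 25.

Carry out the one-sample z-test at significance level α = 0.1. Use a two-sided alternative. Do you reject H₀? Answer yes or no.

reject H₀: no

SE = σ/√n = 15/√16 = 3.7500
z = (x̄−μ₀)/SE = (27.0−25)/3.7500 = 0.5333
p-value (two-sided) = 0.59380
At α=0.1: p ≥ α → fail to reject H₀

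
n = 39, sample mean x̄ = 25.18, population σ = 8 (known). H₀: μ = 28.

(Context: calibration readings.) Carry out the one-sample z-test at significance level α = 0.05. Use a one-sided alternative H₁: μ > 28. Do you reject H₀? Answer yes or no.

reject H₀: no

SE = σ/√n = 8/√39 = 1.2810
z = (x̄−μ₀)/SE = (25.18−28)/1.2810 = -2.2014
p-value (one-sided, H₁ greater) = 0.98614
At α=0.05: p ≥ α → fail to reject H₀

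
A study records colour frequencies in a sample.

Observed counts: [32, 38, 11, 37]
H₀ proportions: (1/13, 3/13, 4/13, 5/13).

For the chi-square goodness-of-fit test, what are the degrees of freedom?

df = k − 1 = 4 − 1 = 3

degrees of freedom = 3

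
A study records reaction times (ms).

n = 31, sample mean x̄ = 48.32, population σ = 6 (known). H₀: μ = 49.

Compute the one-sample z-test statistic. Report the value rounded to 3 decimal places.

SE = σ/√n = 6/√31 = 1.0776
z = (x̄−μ₀)/SE = (48.32−49)/1.0776 = -0.6310

test statistic = -0.631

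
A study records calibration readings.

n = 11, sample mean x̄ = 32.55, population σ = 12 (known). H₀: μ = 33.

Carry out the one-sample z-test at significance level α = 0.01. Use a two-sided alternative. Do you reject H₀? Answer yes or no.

reject H₀: no

SE = σ/√n = 12/√11 = 3.6181
z = (x̄−μ₀)/SE = (32.55−33)/3.6181 = -0.1244
p-value (two-sided) = 0.90102
At α=0.01: p ≥ α → fail to reject H₀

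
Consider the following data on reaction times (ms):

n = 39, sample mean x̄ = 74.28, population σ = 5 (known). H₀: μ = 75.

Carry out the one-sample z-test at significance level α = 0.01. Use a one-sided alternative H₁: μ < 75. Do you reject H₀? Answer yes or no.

reject H₀: no

SE = σ/√n = 5/√39 = 0.8006
z = (x̄−μ₀)/SE = (74.28−75)/0.8006 = -0.8993
p-value (one-sided, H₁ less) = 0.18425
At α=0.01: p ≥ α → fail to reject H₀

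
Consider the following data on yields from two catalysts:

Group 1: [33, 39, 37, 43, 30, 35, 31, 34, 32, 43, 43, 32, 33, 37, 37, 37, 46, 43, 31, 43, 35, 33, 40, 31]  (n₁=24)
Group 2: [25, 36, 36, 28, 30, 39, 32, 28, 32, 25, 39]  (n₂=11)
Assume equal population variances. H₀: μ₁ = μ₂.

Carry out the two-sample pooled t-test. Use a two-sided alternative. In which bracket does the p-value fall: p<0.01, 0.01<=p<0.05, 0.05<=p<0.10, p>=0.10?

p-value bracket: 0.01<=p<0.05

x̄₁=36.583, s₁=4.854, n₁=24
x̄₂=31.818, s₂=5.135, n₂=11
s_p² = [23·4.854² + 10·5.135²]/33 = 24.4082
SE = √(s_p²·(1/24+1/11)) = 1.7989
t = (36.583−31.818)/1.7989 = 2.6490
df = 33
p-value (two-sided) = 0.01229
→ bracket: 0.01<=p<0.05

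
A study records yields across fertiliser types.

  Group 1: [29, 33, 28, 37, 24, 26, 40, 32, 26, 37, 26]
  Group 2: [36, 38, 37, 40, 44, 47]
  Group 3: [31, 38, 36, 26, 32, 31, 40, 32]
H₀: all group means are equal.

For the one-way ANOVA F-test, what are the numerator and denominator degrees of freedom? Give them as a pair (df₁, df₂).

k = 3 groups, N = 25 total
df = (k−1, N−k) = (3−1, 25−3) = (2, 22)

degrees of freedom = [2, 22]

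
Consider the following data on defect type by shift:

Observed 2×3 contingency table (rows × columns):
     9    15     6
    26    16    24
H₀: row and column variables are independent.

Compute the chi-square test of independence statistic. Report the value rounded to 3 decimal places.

Row totals [30, 66], col totals [35, 31, 30], n=96
χ² = (9−10.94)²/10.94 + (15−9.69)²/9.69 + (6−9.38)²/9.38 + (26−24.06)²/24.06 + (16−21.31)²/21.31 + (24−20.62)²/20.62 = 6.5040
df = 2

test statistic = 6.504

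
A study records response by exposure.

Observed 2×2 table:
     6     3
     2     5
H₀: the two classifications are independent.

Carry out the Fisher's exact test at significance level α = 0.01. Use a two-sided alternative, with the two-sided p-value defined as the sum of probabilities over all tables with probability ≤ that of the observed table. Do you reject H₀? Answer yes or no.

Margins: r₁=9, r₂=7, c₁=8, c₂=8, n=16
p_obs = C(9,6)·C(7,2)/C(16,8); sum pmf over tables with pmf ≤ p_obs
p-value (two-sided) = 0.31469
At α=0.01: p ≥ α → fail to reject H₀

reject H₀: no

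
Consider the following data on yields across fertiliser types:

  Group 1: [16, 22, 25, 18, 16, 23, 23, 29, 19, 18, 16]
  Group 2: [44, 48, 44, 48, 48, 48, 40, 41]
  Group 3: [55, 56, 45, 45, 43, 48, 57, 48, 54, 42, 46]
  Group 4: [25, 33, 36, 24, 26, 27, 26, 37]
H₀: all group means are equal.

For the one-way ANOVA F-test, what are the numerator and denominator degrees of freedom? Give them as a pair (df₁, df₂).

degrees of freedom = [3, 34]

k = 4 groups, N = 38 total
df = (k−1, N−k) = (4−1, 38−4) = (3, 34)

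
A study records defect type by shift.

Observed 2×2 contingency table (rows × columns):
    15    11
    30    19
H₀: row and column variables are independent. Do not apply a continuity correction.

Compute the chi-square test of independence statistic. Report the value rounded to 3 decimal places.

Row totals [26, 49], col totals [45, 30], n=75
χ² = (15−15.60)²/15.60 + (11−10.40)²/10.40 + (30−29.40)²/29.40 + (19−19.60)²/19.60 = 0.0883
df = 1

test statistic = 0.088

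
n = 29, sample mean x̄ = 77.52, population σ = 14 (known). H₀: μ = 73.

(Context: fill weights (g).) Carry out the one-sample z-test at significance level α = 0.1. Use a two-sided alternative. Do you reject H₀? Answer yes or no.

SE = σ/√n = 14/√29 = 2.5997
z = (x̄−μ₀)/SE = (77.52−73)/2.5997 = 1.7386
p-value (two-sided) = 0.08210
At α=0.1: p < α → reject H₀

reject H₀: yes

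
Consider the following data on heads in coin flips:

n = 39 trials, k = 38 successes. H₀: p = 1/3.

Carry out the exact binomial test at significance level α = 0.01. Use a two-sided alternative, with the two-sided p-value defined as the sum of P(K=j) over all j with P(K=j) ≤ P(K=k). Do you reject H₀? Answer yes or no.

reject H₀: yes

Exact binomial: n=39, k=38, p₀=1/3=0.3333
P(X=j) = C(n,j)·p₀^j·(1−p₀)^(n−j); p = Σ P(X=j) over j with P(X=j) ≤ P(X=38)
p-value (two-sided) = 0.00000
At α=0.01: p < α → reject H₀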